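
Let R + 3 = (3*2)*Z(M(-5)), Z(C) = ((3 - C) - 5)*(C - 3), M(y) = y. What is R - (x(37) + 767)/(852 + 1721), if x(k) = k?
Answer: -379035/2573 ≈ -147.31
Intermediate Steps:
Z(C) = (-3 + C)*(-2 - C) (Z(C) = (-2 - C)*(-3 + C) = (-3 + C)*(-2 - C))
R = -147 (R = -3 + (3*2)*(6 - 5 - 1*(-5)²) = -3 + 6*(6 - 5 - 1*25) = -3 + 6*(6 - 5 - 25) = -3 + 6*(-24) = -3 - 144 = -147)
R - (x(37) + 767)/(852 + 1721) = -147 - (37 + 767)/(852 + 1721) = -147 - 804/2573 = -379035/2573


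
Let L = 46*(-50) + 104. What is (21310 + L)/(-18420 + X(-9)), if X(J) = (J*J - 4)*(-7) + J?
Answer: -9557/9484 ≈ -1.0077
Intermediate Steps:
L = -2196 (L = -2300 + 104 = -2196)
X(J) = 28 + J - 7*J² (X(J) = (J² - 4)*(-7) + J = (-4 + J²)*(-7) + J = (28 - 7*J²) + J = 28 + J - 7*J²)
(21310 + L)/(-18420 + X(-9)) = (21310 - 2196)/(-18420 + (28 - 9 - 7*(-9)²)) = 19114/(-18420 + (28 - 9 - 7*81)) = 19114/(-18420 + (28 - 9 - 567)) = 19114/(-18420 - 548) = 19114/(-18968) = 19114*(-1/18968) = -9557/9484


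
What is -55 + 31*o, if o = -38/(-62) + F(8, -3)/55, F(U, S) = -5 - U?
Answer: -2383/55 ≈ -43.327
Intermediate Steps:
o = 642/1705 (o = -38/(-62) + (-5 - 1*8)/55 = -38*(-1/62) + (-5 - 8)*(1/55) = 19/31 - 13*1/55 = 19/31 - 13/55 = 642/1705 ≈ 0.37654)
-55 + 31*o = -55 + 31*(642/1705) = -55 + 642/55 = -2383/55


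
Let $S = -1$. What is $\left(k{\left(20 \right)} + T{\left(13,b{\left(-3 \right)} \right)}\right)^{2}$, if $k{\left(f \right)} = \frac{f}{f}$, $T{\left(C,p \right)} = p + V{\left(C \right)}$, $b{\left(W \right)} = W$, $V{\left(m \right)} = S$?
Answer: $9$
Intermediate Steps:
$V{\left(m \right)} = -1$
$T{\left(C,p \right)} = -1 + p$ ($T{\left(C,p \right)} = p - 1 = -1 + p$)
$k{\left(f \right)} = 1$
$\left(k{\left(20 \right)} + T{\left(13,b{\left(-3 \right)} \right)}\right)^{2} = \left(1 - 4\right)^{2} = \left(-3\right)^{2} = 9$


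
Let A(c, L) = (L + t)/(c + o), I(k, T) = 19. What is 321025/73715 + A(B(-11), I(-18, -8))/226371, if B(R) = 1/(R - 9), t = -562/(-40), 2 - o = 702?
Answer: 203492625174932/46726764529653 ≈ 4.3549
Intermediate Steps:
o = -700 (o = 2 - 1*702 = 2 - 702 = -700)
t = 281/20 (t = -562*(-1/40) = 281/20 ≈ 14.050)
B(R) = 1/(-9 + R)
A(c, L) = (281/20 + L)/(-700 + c) (A(c, L) = (L + 281/20)/(c - 700) = (281/20 + L)/(-700 + c))
321025/73715 + A(B(-11), I(-18, -8))/226371 = 321025/73715 + ((281/20 + 19)/(-700 + 1/(-9 - 11)))/226371 = 321025*(1/73715) + ((661/20)/(-700 + 1/(-20)))*(1/226371) = 64205/14743 + ((661/20)/(-700 - 1/20))*(1/226371) = 64205/14743 + ((661/20)/(-14001/20))*(1/226371) = 64205/14743 - 20/14001*661/20*(1/226371) = 64205/14743 - 661/14001*1/226371 = 64205/14743 - 661/3169420371 = 203492625174932/46726764529653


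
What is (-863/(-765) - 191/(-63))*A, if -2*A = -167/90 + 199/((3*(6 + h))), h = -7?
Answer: 2010409/14175 ≈ 141.83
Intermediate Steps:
A = 6137/180 (A = -(-167/90 + 199/((3*(6 - 7))))/2 = -(-167*1/90 + 199/((3*(-1))))/2 = -(-167/90 + 199/(-3))/2 = -(-167/90 + 199*(-⅓))/2 = -(-167/90 - 199/3)/2 = -½*(-6137/90) = 6137/180 ≈ 34.094)
(-863/(-765) - 191/(-63))*A = (-863/(-765) - 191/(-63))*(6137/180) = (-863*(-1/765) - 191*(-1/63))*(6137/180) = (863/765 + 191/63)*(6137/180) = (22276/5355)*(6137/180) = 2010409/14175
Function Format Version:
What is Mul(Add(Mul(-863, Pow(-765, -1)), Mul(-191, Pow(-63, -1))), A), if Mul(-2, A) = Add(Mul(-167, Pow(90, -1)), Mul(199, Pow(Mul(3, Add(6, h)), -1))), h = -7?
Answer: Rational(2010409, 14175) ≈ 141.83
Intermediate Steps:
A = Rational(6137, 180) (A = Mul(Rational(-1, 2), Add(Mul(-167, Pow(90, -1)), Mul(199, Pow(Mul(3, Add(6, -7)), -1)))) = Mul(Rational(-1, 2), Add(Mul(-167, Rational(1, 90)), Mul(199, Pow(Mul(3, -1), -1)))) = Mul(Rational(-1, 2), Add(Rational(-167, 90), Mul(199, Pow(-3, -1)))) = Mul(Rational(-1, 2), Add(Rational(-167, 90), Mul(199, Rational(-1, 3)))) = Mul(Rational(-1, 2), Add(Rational(-167, 90), Rational(-199, 3))) = Mul(Rational(-1, 2), Rational(-6137, 90)) = Rational(6137, 180) ≈ 34.094)
Mul(Add(Mul(-863, Pow(-765, -1)), Mul(-191, Pow(-63, -1))), A) = Mul(Add(Mul(-863, Pow(-765, -1)), Mul(-191, Pow(-63, -1))), Rational(6137, 180)) = Mul(Add(Mul(-863, Rational(-1, 765)), Mul(-191, Rational(-1, 63))), Rational(6137, 180)) = Mul(Add(Rational(863, 765), Rational(191, 63)), Rational(6137, 180)) = Mul(Rational(22276, 5355), Rational(6137, 180)) = Rational(2010409, 14175)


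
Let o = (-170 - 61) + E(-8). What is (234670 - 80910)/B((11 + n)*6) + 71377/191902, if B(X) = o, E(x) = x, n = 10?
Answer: -29489792417/45864578 ≈ -642.98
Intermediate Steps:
o = -239 (o = (-170 - 61) - 8 = -231 - 8 = -239)
B(X) = -239
(234670 - 80910)/B((11 + n)*6) + 71377/191902 = (234670 - 80910)/(-239) + 71377/191902 = 153760*(-1/239) + 71377*(1/191902) = -153760/239 + 71377/191902 = -29489792417/45864578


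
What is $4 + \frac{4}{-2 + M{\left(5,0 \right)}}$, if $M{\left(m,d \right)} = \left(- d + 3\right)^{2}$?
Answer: $\frac{32}{7} \approx 4.5714$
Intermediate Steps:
$M{\left(m,d \right)} = \left(3 - d\right)^{2}$
$4 + \frac{4}{-2 + M{\left(5,0 \right)}} = 4 + \frac{4}{-2 + \left(-3 + 0\right)^{2}} = 4 + \frac{4}{-2 + \left(-3\right)^{2}} = 4 + \frac{4}{-2 + 9} = 4 + \frac{4}{7} = \frac{32}{7}$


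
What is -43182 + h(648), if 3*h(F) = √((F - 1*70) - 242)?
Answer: -43182 + 4*√21/3 ≈ -43176.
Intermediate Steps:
h(F) = √(-312 + F)/3 (h(F) = √((F - 1*70) - 242)/3 = √((F - 70) - 242)/3 = √((-70 + F) - 242)/3 = √(-312 + F)/3)
-43182 + h(648) = -43182 + √(-312 + 648)/3 = -43182 + √336/3 = -43182 + (4*√21)/3 = -43182 + 4*√21/3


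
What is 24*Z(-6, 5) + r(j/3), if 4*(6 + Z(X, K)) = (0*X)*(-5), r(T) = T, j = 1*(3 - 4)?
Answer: -433/3 ≈ -144.33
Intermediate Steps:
j = -1 (j = 1*(-1) = -1)
Z(X, K) = -6 (Z(X, K) = -6 + ((0*X)*(-5))/4 = -6 + (0*(-5))/4 = -6 + (¼)*0 = -6 + 0 = -6)
24*Z(-6, 5) + r(j/3) = 24*(-6) - 1/3 = -144 - 1*⅓ = -144 - ⅓ = -433/3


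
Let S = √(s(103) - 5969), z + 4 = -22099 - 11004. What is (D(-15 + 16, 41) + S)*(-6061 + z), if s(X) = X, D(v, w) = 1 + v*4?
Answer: -195840 - 39168*I*√5866 ≈ -1.9584e+5 - 2.9999e+6*I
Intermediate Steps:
D(v, w) = 1 + 4*v
z = -33107 (z = -4 + (-22099 - 11004) = -4 - 33103 = -33107)
S = I*√5866 (S = √(103 - 5969) = √(-5866) = I*√5866 ≈ 76.59*I)
(D(-15 + 16, 41) + S)*(-6061 + z) = ((1 + 4*(-15 + 16)) + I*√5866)*(-6061 - 33107) = ((1 + 4*1) + I*√5866)*(-39168) = ((1 + 4) + I*√5866)*(-39168) = (5 + I*√5866)*(-39168) = -195840 - 39168*I*√5866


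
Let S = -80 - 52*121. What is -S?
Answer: 6372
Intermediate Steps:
S = -6372 (S = -80 - 6292 = -6372)
-S = -1*(-6372) = 6372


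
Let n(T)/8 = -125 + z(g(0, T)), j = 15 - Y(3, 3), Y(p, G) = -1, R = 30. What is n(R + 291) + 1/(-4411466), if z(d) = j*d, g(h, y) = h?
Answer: -4411466001/4411466 ≈ -1000.0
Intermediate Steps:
j = 16 (j = 15 - 1*(-1) = 15 + 1 = 16)
z(d) = 16*d
n(T) = -1000 (n(T) = 8*(-125 + 16*0) = 8*(-125 + 0) = 8*(-125) = -1000)
n(R + 291) + 1/(-4411466) = -1000 + 1/(-4411466) = -1000 - 1/4411466 = -4411466001/4411466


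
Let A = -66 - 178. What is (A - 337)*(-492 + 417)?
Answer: 43575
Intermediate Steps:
A = -244
(A - 337)*(-492 + 417) = (-244 - 337)*(-492 + 417) = -581*(-75) = 43575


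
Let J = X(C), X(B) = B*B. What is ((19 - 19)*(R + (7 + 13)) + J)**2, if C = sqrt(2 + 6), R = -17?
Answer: 64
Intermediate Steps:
C = 2*sqrt(2) (C = sqrt(8) = 2*sqrt(2) ≈ 2.8284)
X(B) = B**2
J = 8 (J = (2*sqrt(2))**2 = 8)
((19 - 19)*(R + (7 + 13)) + J)**2 = ((19 - 19)*(-17 + (7 + 13)) + 8)**2 = (0*(-17 + 20) + 8)**2 = (0*3 + 8)**2 = (0 + 8)**2 = 8**2 = 64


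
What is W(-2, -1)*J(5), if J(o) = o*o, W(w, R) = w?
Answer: -50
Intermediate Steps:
J(o) = o²
W(-2, -1)*J(5) = -2*5² = -2*25 = -50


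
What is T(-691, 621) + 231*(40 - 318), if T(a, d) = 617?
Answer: -63601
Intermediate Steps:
T(-691, 621) + 231*(40 - 318) = 617 + 231*(40 - 318) = 617 + 231*(-278) = 617 - 64218 = -63601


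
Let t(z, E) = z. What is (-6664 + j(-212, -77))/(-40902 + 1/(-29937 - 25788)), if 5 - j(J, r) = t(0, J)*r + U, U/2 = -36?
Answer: 367060575/2279263951 ≈ 0.16104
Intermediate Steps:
U = -72 (U = 2*(-36) = -72)
j(J, r) = 77 (j(J, r) = 5 - (0*r - 72) = 5 - (0 - 72) = 5 - 1*(-72) = 5 + 72 = 77)
(-6664 + j(-212, -77))/(-40902 + 1/(-29937 - 25788)) = (-6664 + 77)/(-40902 + 1/(-29937 - 25788)) = -6587/(-40902 + 1/(-55725)) = -6587/(-40902 - 1/55725) = -6587/(-2279263951/55725) = -6587*(-55725/2279263951) = 367060575/2279263951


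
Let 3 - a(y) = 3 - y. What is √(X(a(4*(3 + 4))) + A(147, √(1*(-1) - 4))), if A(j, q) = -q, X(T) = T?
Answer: √(28 - I*√5) ≈ 5.2957 - 0.21112*I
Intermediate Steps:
a(y) = y (a(y) = 3 - (3 - y) = 3 + (-3 + y) = y)
√(X(a(4*(3 + 4))) + A(147, √(1*(-1) - 4))) = √(4*(3 + 4) - √(1*(-1) - 4)) = √(4*7 - √(-1 - 4)) = √(28 - √(-5)) = √(28 - I*√5)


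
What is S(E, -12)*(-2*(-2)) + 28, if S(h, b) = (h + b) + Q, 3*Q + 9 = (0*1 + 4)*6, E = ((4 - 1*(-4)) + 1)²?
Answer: 324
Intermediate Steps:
E = 81 (E = ((4 + 4) + 1)² = (8 + 1)² = 9² = 81)
Q = 5 (Q = -3 + ((0*1 + 4)*6)/3 = -3 + ((0 + 4)*6)/3 = -3 + (4*6)/3 = -3 + (⅓)*24 = -3 + 8 = 5)
S(h, b) = 5 + b + h (S(h, b) = (h + b) + 5 = (b + h) + 5 = 5 + b + h)
S(E, -12)*(-2*(-2)) + 28 = (5 - 12 + 81)*(-2*(-2)) + 28 = 74*4 + 28 = 296 + 28 = 324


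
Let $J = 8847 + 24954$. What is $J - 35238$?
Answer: $-1437$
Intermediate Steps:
$J = 33801$
$J - 35238 = 33801 - 35238 = -1437$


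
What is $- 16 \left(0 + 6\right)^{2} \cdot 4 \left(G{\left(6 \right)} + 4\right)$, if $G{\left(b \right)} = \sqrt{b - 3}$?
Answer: $-9216 - 2304 \sqrt{3} \approx -13207.0$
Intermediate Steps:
$G{\left(b \right)} = \sqrt{-3 + b}$
$- 16 \left(0 + 6\right)^{2} \cdot 4 \left(G{\left(6 \right)} + 4\right) = - 16 \left(0 + 6\right)^{2} \cdot 4 \left(\sqrt{-3 + 6} + 4\right) = - 16 \cdot 6^{2} \cdot 4 \left(\sqrt{3} + 4\right) = \left(-16\right) 36 \cdot 4 \left(4 + \sqrt{3}\right) = - 576 \left(16 + 4 \sqrt{3}\right) = -9216 - 2304 \sqrt{3}$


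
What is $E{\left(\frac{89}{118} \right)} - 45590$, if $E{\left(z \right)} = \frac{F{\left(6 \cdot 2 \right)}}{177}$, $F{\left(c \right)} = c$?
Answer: $- \frac{2689806}{59} \approx -45590.0$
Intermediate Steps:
$E{\left(z \right)} = \frac{4}{59}$ ($E{\left(z \right)} = \frac{6 \cdot 2}{177} = 12 \cdot \frac{1}{177} = \frac{4}{59}$)
$E{\left(\frac{89}{118} \right)} - 45590 = \frac{4}{59} - 45590 = - \frac{2689806}{59}$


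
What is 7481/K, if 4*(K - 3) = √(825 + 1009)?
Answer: -179544/845 + 14962*√1834/845 ≈ 545.81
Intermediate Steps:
K = 3 + √1834/4 (K = 3 + √(825 + 1009)/4 = 3 + √1834/4 ≈ 13.706)
7481/K = 7481/(3 + √1834/4)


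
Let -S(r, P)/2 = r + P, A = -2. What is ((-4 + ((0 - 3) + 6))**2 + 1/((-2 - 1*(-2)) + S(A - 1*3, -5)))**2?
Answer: 441/400 ≈ 1.1025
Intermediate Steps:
S(r, P) = -2*P - 2*r (S(r, P) = -2*(r + P) = -2*(P + r) = -2*P - 2*r)
((-4 + ((0 - 3) + 6))**2 + 1/((-2 - 1*(-2)) + S(A - 1*3, -5)))**2 = ((-4 + ((0 - 3) + 6))**2 + 1/((-2 - 1*(-2)) + (-2*(-5) - 2*(-2 - 1*3))))**2 = ((-4 + (-3 + 6))**2 + 1/((-2 + 2) + (10 - 2*(-2 - 3))))**2 = ((-4 + 3)**2 + 1/(0 + (10 - 2*(-5))))**2 = ((-1)**2 + 1/(0 + (10 + 10)))**2 = (1 + 1/(0 + 20))**2 = (1 + 1/20)**2 = (21/20)**2 = 441/400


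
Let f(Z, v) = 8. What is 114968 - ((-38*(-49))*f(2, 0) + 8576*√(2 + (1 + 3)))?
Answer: 100072 - 8576*√6 ≈ 79065.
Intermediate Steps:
114968 - ((-38*(-49))*f(2, 0) + 8576*√(2 + (1 + 3))) = 114968 - (-38*(-49)*8 + 8576*√(2 + (1 + 3))) = 114968 - (1862*8 + 8576*√(2 + 4)) = 114968 - (14896 + 8576*√6) = 114968 + (-14896 - 8576*√6) = 100072 - 8576*√6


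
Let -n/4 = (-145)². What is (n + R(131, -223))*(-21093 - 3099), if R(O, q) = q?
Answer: 2039942016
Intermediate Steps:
n = -84100 (n = -4*(-145)² = -4*21025 = -84100)
(n + R(131, -223))*(-21093 - 3099) = (-84100 - 223)*(-21093 - 3099) = -84323*(-24192) = 2039942016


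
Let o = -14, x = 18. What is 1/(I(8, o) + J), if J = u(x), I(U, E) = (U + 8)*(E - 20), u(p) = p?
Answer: -1/526 ≈ -0.0019011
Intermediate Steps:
I(U, E) = (-20 + E)*(8 + U) (I(U, E) = (8 + U)*(-20 + E) = (-20 + E)*(8 + U))
J = 18
1/(I(8, o) + J) = 1/((-160 - 20*8 + 8*(-14) - 14*8) + 18) = 1/((-160 - 160 - 112 - 112) + 18) = 1/(-544 + 18) = 1/(-526) = -1/526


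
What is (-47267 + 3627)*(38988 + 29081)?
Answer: -2970531160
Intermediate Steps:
(-47267 + 3627)*(38988 + 29081) = -43640*68069 = -2970531160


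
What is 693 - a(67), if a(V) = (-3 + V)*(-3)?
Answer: 885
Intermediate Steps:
a(V) = 9 - 3*V
693 - a(67) = 693 - (9 - 3*67) = 693 - (9 - 201) = 693 - 1*(-192) = 693 + 192 = 885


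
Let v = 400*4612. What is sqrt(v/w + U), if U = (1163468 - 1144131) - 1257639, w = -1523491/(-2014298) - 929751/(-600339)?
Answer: I*sqrt(378097877789946444043109867502)/929135547749 ≈ 661.79*I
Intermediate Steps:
w = 929135547749/403087215674 (w = -1523491*(-1/2014298) - 929751*(-1/600339) = 1523491/2014298 + 309917/200113 = 929135547749/403087215674 ≈ 2.3050)
U = -1238302 (U = 19337 - 1257639 = -1238302)
v = 1844800
sqrt(v/w + U) = sqrt(1844800/(929135547749/403087215674) - 1238302) = sqrt(1844800*(403087215674/929135547749) - 1238302) = sqrt(743615295475395200/929135547749 - 1238302) = sqrt(-406935111573286998/929135547749) = I*sqrt(378097877789946444043109867502)/929135547749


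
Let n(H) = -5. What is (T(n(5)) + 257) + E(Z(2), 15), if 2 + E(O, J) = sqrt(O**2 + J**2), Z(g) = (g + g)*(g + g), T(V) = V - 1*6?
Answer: 244 + sqrt(481) ≈ 265.93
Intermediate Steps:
T(V) = -6 + V (T(V) = V - 6 = -6 + V)
Z(g) = 4*g**2 (Z(g) = (2*g)*(2*g) = 4*g**2)
E(O, J) = -2 + sqrt(J**2 + O**2) (E(O, J) = -2 + sqrt(O**2 + J**2) = -2 + sqrt(J**2 + O**2))
(T(n(5)) + 257) + E(Z(2), 15) = ((-6 - 5) + 257) + (-2 + sqrt(15**2 + (4*2**2)**2)) = (-11 + 257) + (-2 + sqrt(225 + (4*4)**2)) = 246 + (-2 + sqrt(225 + 16**2)) = 246 + (-2 + sqrt(225 + 256)) = 246 + (-2 + sqrt(481)) = 244 + sqrt(481)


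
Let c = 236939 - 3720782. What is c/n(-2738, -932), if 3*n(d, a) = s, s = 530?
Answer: -10451529/530 ≈ -19720.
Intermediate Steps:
n(d, a) = 530/3 (n(d, a) = (1/3)*530 = 530/3)
c = -3483843
c/n(-2738, -932) = -3483843/530/3 = -3483843*3/530 = -10451529/530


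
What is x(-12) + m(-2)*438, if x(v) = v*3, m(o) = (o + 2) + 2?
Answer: 840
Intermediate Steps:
m(o) = 4 + o (m(o) = (2 + o) + 2 = 4 + o)
x(v) = 3*v
x(-12) + m(-2)*438 = 3*(-12) + (4 - 2)*438 = -36 + 2*438 = -36 + 876 = 840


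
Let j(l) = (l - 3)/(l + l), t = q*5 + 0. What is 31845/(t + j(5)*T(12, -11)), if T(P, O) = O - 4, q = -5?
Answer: -31845/28 ≈ -1137.3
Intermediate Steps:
t = -25 (t = -5*5 + 0 = -25 + 0 = -25)
T(P, O) = -4 + O
j(l) = (-3 + l)/(2*l) (j(l) = (-3 + l)/((2*l)) = (-3 + l)*(1/(2*l)) = (-3 + l)/(2*l))
31845/(t + j(5)*T(12, -11)) = 31845/(-25 + ((½)*(-3 + 5)/5)*(-4 - 11)) = 31845/(-25 + ((½)*(⅕)*2)*(-15)) = 31845/(-25 + (⅕)*(-15)) = 31845/(-25 - 3) = 31845/(-28) = 31845*(-1/28) = -31845/28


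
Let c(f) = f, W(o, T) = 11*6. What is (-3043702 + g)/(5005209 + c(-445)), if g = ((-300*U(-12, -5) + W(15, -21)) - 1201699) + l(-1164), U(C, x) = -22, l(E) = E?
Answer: -4239899/5004764 ≈ -0.84717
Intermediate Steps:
W(o, T) = 66
g = -1196197 (g = ((-300*(-22) + 66) - 1201699) - 1164 = ((6600 + 66) - 1201699) - 1164 = (6666 - 1201699) - 1164 = -1195033 - 1164 = -1196197)
(-3043702 + g)/(5005209 + c(-445)) = (-3043702 - 1196197)/(5005209 - 445) = -4239899/5004764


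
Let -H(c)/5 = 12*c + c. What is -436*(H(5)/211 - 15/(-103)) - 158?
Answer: 9781346/21733 ≈ 450.07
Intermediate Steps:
H(c) = -65*c (H(c) = -5*(12*c + c) = -65*c)
-436*(H(5)/211 - 15/(-103)) - 158 = -436*(-65*5/211 - 15/(-103)) - 158 = -436*(-325*1/211 - 15*(-1/103)) - 158 = -436*(-325/211 + 15/103) - 158 = -436*(-30310/21733) - 158 = 13215160/21733 - 158 = 9781346/21733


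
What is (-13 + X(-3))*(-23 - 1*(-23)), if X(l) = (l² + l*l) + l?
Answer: 0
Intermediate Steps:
X(l) = l + 2*l² (X(l) = (l² + l²) + l = 2*l² + l = l + 2*l²)
(-13 + X(-3))*(-23 - 1*(-23)) = (-13 - 3*(1 + 2*(-3)))*(-23 - 1*(-23)) = (-13 - 3*(1 - 6))*(-23 + 23) = (-13 - 3*(-5))*0 = (-13 + 15)*0 = 2*0 = 0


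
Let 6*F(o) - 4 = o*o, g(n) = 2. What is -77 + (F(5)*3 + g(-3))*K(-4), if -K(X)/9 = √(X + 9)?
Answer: -77 - 297*√5/2 ≈ -409.06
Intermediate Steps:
F(o) = ⅔ + o²/6 (F(o) = ⅔ + (o*o)/6 = ⅔ + o²/6)
K(X) = -9*√(9 + X) (K(X) = -9*√(X + 9) = -9*√(9 + X))
-77 + (F(5)*3 + g(-3))*K(-4) = -77 + ((⅔ + (⅙)*5²)*3 + 2)*(-9*√(9 - 4)) = -77 + ((⅔ + (⅙)*25)*3 + 2)*(-9*√5) = -77 + ((⅔ + 25/6)*3 + 2)*(-9*√5) = -77 + ((29/6)*3 + 2)*(-9*√5) = -77 + (29/2 + 2)*(-9*√5) = -77 + 33*(-9*√5)/2 = -77 - 297*√5/2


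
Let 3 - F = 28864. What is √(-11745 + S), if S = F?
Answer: I*√40606 ≈ 201.51*I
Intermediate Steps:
F = -28861 (F = 3 - 1*28864 = 3 - 28864 = -28861)
S = -28861
√(-11745 + S) = √(-11745 - 28861) = √(-40606) = I*√40606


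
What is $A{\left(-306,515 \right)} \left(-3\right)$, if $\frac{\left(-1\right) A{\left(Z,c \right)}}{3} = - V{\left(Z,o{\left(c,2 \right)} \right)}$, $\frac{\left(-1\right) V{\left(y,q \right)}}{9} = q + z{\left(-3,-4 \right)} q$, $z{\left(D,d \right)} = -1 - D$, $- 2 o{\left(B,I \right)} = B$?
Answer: $- \frac{125145}{2} \approx -62573.0$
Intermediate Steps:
$o{\left(B,I \right)} = - \frac{B}{2}$
$V{\left(y,q \right)} = - 27 q$ ($V{\left(y,q \right)} = - 9 \left(q + \left(-1 - -3\right) q\right) = - 9 \left(q + \left(-1 + 3\right) q\right) = - 9 \left(q + 2 q\right) = - 9 \cdot 3 q = - 27 q$)
$A{\left(Z,c \right)} = \frac{81 c}{2}$ ($A{\left(Z,c \right)} = - 3 \left(- \left(-27\right) \left(- \frac{c}{2}\right)\right) = - 3 \left(- \frac{27 c}{2}\right) = \frac{81 c}{2}$)
$A{\left(-306,515 \right)} \left(-3\right) = \frac{81}{2} \cdot 515 \left(-3\right) = \frac{41715}{2} \left(-3\right) = - \frac{125145}{2}$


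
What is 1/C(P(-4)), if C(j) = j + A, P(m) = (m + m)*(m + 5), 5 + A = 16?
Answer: ⅓ ≈ 0.33333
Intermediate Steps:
A = 11 (A = -5 + 16 = 11)
P(m) = 2*m*(5 + m) (P(m) = (2*m)*(5 + m) = 2*m*(5 + m))
C(j) = 11 + j (C(j) = j + 11 = 11 + j)
1/C(P(-4)) = 1/(11 + 2*(-4)*(5 - 4)) = 1/(11 + 2*(-4)*1) = 1/(11 - 8) = 1/3 = ⅓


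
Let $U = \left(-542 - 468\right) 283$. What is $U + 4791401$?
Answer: $4505571$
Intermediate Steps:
$U = -285830$ ($U = \left(-542 - 468\right) 283 = \left(-1010\right) 283 = -285830$)
$U + 4791401 = -285830 + 4791401 = 4505571$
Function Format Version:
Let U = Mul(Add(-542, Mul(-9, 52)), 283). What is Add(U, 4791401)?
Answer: 4505571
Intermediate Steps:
U = -285830 (U = Mul(Add(-542, -468), 283) = Mul(-1010, 283) = -285830)
Add(U, 4791401) = Add(-285830, 4791401) = 4505571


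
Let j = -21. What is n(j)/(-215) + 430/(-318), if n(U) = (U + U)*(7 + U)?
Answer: -139717/34185 ≈ -4.0871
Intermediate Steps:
n(U) = 2*U*(7 + U) (n(U) = (2*U)*(7 + U) = 2*U*(7 + U))
n(j)/(-215) + 430/(-318) = (2*(-21)*(7 - 21))/(-215) + 430/(-318) = (2*(-21)*(-14))*(-1/215) + 430*(-1/318) = 588*(-1/215) - 215/159 = -588/215 - 215/159 = -139717/34185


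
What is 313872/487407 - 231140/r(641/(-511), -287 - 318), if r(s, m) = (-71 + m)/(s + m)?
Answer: -63540511188/306527 ≈ -2.0729e+5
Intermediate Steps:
r(s, m) = (-71 + m)/(m + s)
313872/487407 - 231140/r(641/(-511), -287 - 318) = 313872/487407 - 231140*((-287 - 318) + 641/(-511))/(-71 + (-287 - 318)) = 313872*(1/487407) - 231140*(-605 + 641*(-1/511))/(-71 - 605) = 208/323 - 231140/(-676/(-605 - 641/511)) = 208/323 - 231140/(-676/(-309796/511)) = 208/323 - 231140/((-511/309796*(-676))) = 208/323 - 231140/86359/77449 = 208/323 - 231140*77449/86359 = 208/323 - 196720460/949 = -63540511188/306527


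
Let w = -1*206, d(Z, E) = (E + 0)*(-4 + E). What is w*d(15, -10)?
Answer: -28840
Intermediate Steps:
d(Z, E) = E*(-4 + E)
w = -206
w*d(15, -10) = -(-2060)*(-4 - 10) = -(-2060)*(-14) = -206*140 = -28840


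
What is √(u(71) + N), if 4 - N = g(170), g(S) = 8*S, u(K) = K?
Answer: I*√1285 ≈ 35.847*I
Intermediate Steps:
N = -1356 (N = 4 - 8*170 = 4 - 1*1360 = 4 - 1360 = -1356)
√(u(71) + N) = √(71 - 1356) = √(-1285) = I*√1285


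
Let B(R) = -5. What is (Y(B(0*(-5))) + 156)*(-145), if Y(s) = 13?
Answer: -24505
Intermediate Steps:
(Y(B(0*(-5))) + 156)*(-145) = (13 + 156)*(-145) = 169*(-145) = -24505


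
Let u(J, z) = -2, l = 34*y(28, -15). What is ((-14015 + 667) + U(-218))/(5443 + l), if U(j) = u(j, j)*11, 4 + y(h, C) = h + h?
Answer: -13370/7211 ≈ -1.8541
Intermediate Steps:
y(h, C) = -4 + 2*h (y(h, C) = -4 + (h + h) = -4 + 2*h)
l = 1768 (l = 34*(-4 + 2*28) = 34*(-4 + 56) = 34*52 = 1768)
U(j) = -22 (U(j) = -2*11 = -22)
((-14015 + 667) + U(-218))/(5443 + l) = ((-14015 + 667) - 22)/(5443 + 1768) = (-13348 - 22)/7211 = -13370*1/7211 = -13370/7211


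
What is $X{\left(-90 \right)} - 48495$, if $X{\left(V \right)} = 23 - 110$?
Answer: $-48582$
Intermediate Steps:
$X{\left(V \right)} = -87$ ($X{\left(V \right)} = 23 - 110 = -87$)
$X{\left(-90 \right)} - 48495 = -87 - 48495 = -48582$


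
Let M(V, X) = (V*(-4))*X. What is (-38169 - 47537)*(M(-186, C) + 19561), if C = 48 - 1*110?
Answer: 2276951302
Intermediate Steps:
C = -62 (C = 48 - 110 = -62)
M(V, X) = -4*V*X (M(V, X) = (-4*V)*X = -4*V*X)
(-38169 - 47537)*(M(-186, C) + 19561) = (-38169 - 47537)*(-4*(-186)*(-62) + 19561) = -85706*(-46128 + 19561) = -85706*(-26567) = 2276951302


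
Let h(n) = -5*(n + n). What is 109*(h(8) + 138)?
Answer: 6322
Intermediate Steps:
h(n) = -10*n
109*(h(8) + 138) = 109*(-10*8 + 138) = 109*(-80 + 138) = 109*58 = 6322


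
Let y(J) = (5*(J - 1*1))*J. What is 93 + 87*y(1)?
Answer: 93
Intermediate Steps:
y(J) = J*(-5 + 5*J) (y(J) = (5*(J - 1))*J = (5*(-1 + J))*J = (-5 + 5*J)*J = J*(-5 + 5*J))
93 + 87*y(1) = 93 + 87*(5*1*(-1 + 1)) = 93 + 87*(5*1*0) = 93 + 87*0 = 93 + 0 = 93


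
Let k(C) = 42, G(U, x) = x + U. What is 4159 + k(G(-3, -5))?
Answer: 4201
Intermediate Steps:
G(U, x) = U + x
4159 + k(G(-3, -5)) = 4159 + 42 = 4201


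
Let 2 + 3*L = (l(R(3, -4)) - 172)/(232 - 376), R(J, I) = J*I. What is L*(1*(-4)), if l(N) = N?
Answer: 26/27 ≈ 0.96296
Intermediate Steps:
R(J, I) = I*J
L = -13/54 (L = -2/3 + ((-4*3 - 172)/(232 - 376))/3 = -2/3 + ((-12 - 172)/(-144))/3 = -2/3 + (-184*(-1/144))/3 = -2/3 + (1/3)*(23/18) = -2/3 + 23/54 = -13/54 ≈ -0.24074)
L*(1*(-4)) = -13*(-4)/54 = -13/54*(-4) = 26/27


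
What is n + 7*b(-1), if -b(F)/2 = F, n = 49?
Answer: 63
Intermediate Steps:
b(F) = -2*F
n + 7*b(-1) = 49 + 7*(-2*(-1)) = 49 + 7*2 = 49 + 14 = 63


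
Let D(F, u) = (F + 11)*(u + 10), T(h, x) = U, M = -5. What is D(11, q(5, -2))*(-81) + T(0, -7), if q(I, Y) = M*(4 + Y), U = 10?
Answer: 10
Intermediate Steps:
T(h, x) = 10
q(I, Y) = -20 - 5*Y (q(I, Y) = -5*(4 + Y) = -20 - 5*Y)
D(F, u) = (10 + u)*(11 + F) (D(F, u) = (11 + F)*(10 + u) = (10 + u)*(11 + F))
D(11, q(5, -2))*(-81) + T(0, -7) = (110 + 10*11 + 11*(-20 - 5*(-2)) + 11*(-20 - 5*(-2)))*(-81) + 10 = (110 + 110 + 11*(-20 + 10) + 11*(-20 + 10))*(-81) + 10 = (110 + 110 + 11*(-10) + 11*(-10))*(-81) + 10 = (110 + 110 - 110 - 110)*(-81) + 10 = 0*(-81) + 10 = 0 + 10 = 10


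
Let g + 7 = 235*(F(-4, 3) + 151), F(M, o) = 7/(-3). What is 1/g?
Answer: 3/104789 ≈ 2.8629e-5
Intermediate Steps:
F(M, o) = -7/3 (F(M, o) = -⅓*7 = -7/3)
g = 104789/3 (g = -7 + 235*(-7/3 + 151) = -7 + 235*(446/3) = -7 + 104810/3 = 104789/3 ≈ 34930.)
1/g = 1/(104789/3) = 3/104789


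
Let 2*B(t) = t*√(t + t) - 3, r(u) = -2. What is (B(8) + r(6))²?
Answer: 625/4 ≈ 156.25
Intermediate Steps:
B(t) = -3/2 + √2*t^(3/2)/2 (B(t) = (t*√(t + t) - 3)/2 = (t*√(2*t) - 3)/2 = (t*(√2*√t) - 3)/2 = (√2*t^(3/2) - 3)/2 = (-3 + √2*t^(3/2))/2 = -3/2 + √2*t^(3/2)/2)
(B(8) + r(6))² = ((-3/2 + √2*8^(3/2)/2) - 2)² = ((-3/2 + √2*(16*√2)/2) - 2)² = ((-3/2 + 16) - 2)² = (29/2 - 2)² = (25/2)² = 625/4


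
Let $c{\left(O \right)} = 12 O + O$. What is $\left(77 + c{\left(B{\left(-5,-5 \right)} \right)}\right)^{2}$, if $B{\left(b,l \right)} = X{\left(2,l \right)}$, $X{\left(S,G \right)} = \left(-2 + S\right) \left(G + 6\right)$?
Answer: $5929$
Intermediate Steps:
$X{\left(S,G \right)} = \left(-2 + S\right) \left(6 + G\right)$
$B{\left(b,l \right)} = 0$ ($B{\left(b,l \right)} = -12 - 2 l + 6 \cdot 2 + l 2 = -12 - 2 l + 12 + 2 l = 0$)
$c{\left(O \right)} = 13 O$
$\left(77 + c{\left(B{\left(-5,-5 \right)} \right)}\right)^{2} = \left(77 + 13 \cdot 0\right)^{2} = \left(77 + 0\right)^{2} = 77^{2} = 5929$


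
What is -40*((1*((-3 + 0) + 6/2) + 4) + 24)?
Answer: -1120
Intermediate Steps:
-40*((1*((-3 + 0) + 6/2) + 4) + 24) = -40*((1*(-3 + 6*(½)) + 4) + 24) = -40*((1*(-3 + 3) + 4) + 24) = -40*((1*0 + 4) + 24) = -40*((0 + 4) + 24) = -40*(4 + 24) = -40*28 = -1120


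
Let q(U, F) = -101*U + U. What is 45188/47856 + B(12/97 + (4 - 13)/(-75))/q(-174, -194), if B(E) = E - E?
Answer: 11297/11964 ≈ 0.94425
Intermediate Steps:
q(U, F) = -100*U
B(E) = 0
45188/47856 + B(12/97 + (4 - 13)/(-75))/q(-174, -194) = 45188/47856 + 0/((-100*(-174))) = 45188*(1/47856) + 0/17400 = 11297/11964 + 0*(1/17400) = 11297/11964 + 0 = 11297/11964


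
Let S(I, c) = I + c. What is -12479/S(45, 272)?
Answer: -12479/317 ≈ -39.366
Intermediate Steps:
-12479/S(45, 272) = -12479/(45 + 272) = -12479/317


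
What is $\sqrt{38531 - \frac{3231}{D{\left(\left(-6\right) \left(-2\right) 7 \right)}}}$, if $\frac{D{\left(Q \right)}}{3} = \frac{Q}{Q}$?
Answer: $\sqrt{37454} \approx 193.53$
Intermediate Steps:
$D{\left(Q \right)} = 3$ ($D{\left(Q \right)} = 3 \frac{Q}{Q} = 3 \cdot 1 = 3$)
$\sqrt{38531 - \frac{3231}{D{\left(\left(-6\right) \left(-2\right) 7 \right)}}} = \sqrt{38531 - \frac{3231}{3}} = \sqrt{38531 - 1077} = \sqrt{37454}$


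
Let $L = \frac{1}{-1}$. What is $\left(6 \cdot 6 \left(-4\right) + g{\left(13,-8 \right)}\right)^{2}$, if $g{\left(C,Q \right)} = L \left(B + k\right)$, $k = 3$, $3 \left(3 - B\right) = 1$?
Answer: $\frac{201601}{9} \approx 22400.0$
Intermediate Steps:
$B = \frac{8}{3}$ ($B = 3 - \frac{1}{3} = \frac{8}{3} \approx 2.6667$)
$L = -1$
$g{\left(C,Q \right)} = - \frac{17}{3}$ ($g{\left(C,Q \right)} = - (\frac{8}{3} + 3) = \left(-1\right) \frac{17}{3} = - \frac{17}{3}$)
$\left(6 \cdot 6 \left(-4\right) + g{\left(13,-8 \right)}\right)^{2} = \left(6 \cdot 6 \left(-4\right) - \frac{17}{3}\right)^{2} = \left(36 \left(-4\right) - \frac{17}{3}\right)^{2} = \left(-144 - \frac{17}{3}\right)^{2} = \left(- \frac{449}{3}\right)^{2} = \frac{201601}{9}$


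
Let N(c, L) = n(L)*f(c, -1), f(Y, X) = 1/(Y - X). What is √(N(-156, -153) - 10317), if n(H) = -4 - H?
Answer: 2*I*√61972255/155 ≈ 101.58*I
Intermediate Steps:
N(c, L) = -(-4 - L)/(-1 - c) (N(c, L) = (-4 - L)*(-1/(-1 - c)) = -(-4 - L)/(-1 - c))
√(N(-156, -153) - 10317) = √((-4 - 1*(-153))/(1 - 156) - 10317) = √((-4 + 153)/(-155) - 10317) = √(-1/155*149 - 10317) = √(-149/155 - 10317) = √(-1599284/155) = 2*I*√61972255/155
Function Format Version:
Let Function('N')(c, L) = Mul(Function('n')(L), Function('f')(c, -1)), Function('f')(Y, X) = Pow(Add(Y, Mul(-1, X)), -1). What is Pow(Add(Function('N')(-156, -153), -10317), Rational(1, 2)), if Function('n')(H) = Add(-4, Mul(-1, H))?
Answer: Mul(Rational(2, 155), I, Pow(61972255, Rational(1, 2))) ≈ Mul(101.58, I)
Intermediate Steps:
Function('N')(c, L) = Mul(-1, Pow(Add(-1, Mul(-1, c)), -1), Add(-4, Mul(-1, L))) (Function('N')(c, L) = Mul(Add(-4, Mul(-1, L)), Mul(-1, Pow(Add(-1, Mul(-1, c)), -1))) = Mul(-1, Pow(Add(-1, Mul(-1, c)), -1), Add(-4, Mul(-1, L))))
Pow(Add(Function('N')(-156, -153), -10317), Rational(1, 2)) = Pow(Add(Mul(Pow(Add(1, -156), -1), Add(-4, Mul(-1, -153))), -10317), Rational(1, 2)) = Pow(Add(Mul(Pow(-155, -1), Add(-4, 153)), -10317), Rational(1, 2)) = Pow(Add(Mul(Rational(-1, 155), 149), -10317), Rational(1, 2)) = Pow(Add(Rational(-149, 155), -10317), Rational(1, 2)) = Pow(Rational(-1599284, 155), Rational(1, 2)) = Mul(Rational(2, 155), I, Pow(61972255, Rational(1, 2)))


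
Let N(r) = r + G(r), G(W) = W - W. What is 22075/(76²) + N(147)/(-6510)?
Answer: 3401409/895280 ≈ 3.7993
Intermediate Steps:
G(W) = 0
N(r) = r (N(r) = r + 0 = r)
22075/(76²) + N(147)/(-6510) = 22075/(76²) + 147/(-6510) = 22075/5776 + 147*(-1/6510) = 22075*(1/5776) - 7/310 = 22075/5776 - 7/310 = 3401409/895280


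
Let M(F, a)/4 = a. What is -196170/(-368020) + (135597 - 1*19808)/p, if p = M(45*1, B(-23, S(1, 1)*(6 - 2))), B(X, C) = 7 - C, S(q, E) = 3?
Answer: -2130437219/368020 ≈ -5788.9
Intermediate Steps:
M(F, a) = 4*a
p = -20 (p = 4*(7 - 3*(6 - 2)) = 4*(7 - 3*4) = 4*(7 - 1*12) = 4*(7 - 12) = 4*(-5) = -20)
-196170/(-368020) + (135597 - 1*19808)/p = -196170/(-368020) + (135597 - 1*19808)/(-20) = -196170*(-1/368020) + (135597 - 19808)*(-1/20) = 19617/36802 + 115789*(-1/20) = 19617/36802 - 115789/20 = -2130437219/368020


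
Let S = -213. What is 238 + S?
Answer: 25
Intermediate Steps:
238 + S = 238 - 213 = 25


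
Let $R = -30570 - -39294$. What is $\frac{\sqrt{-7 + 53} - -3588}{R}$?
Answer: $\frac{299}{727} + \frac{\sqrt{46}}{8724} \approx 0.41206$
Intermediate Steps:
$R = 8724$ ($R = -30570 + 39294 = 8724$)
$\frac{\sqrt{-7 + 53} - -3588}{R} = \frac{\sqrt{-7 + 53} - -3588}{8724} = \left(\sqrt{46} + 3588\right) \frac{1}{8724} = \left(3588 + \sqrt{46}\right) \frac{1}{8724} = \frac{299}{727} + \frac{\sqrt{46}}{8724}$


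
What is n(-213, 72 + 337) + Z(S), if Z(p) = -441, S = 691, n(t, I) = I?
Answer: -32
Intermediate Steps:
n(-213, 72 + 337) + Z(S) = (72 + 337) - 441 = 409 - 441 = -32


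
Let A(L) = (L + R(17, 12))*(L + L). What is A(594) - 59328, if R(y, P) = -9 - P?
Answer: 621396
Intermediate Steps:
A(L) = 2*L*(-21 + L) (A(L) = (L + (-9 - 1*12))*(L + L) = (L + (-9 - 12))*(2*L) = (L - 21)*(2*L) = (-21 + L)*(2*L) = 2*L*(-21 + L))
A(594) - 59328 = 2*594*(-21 + 594) - 59328 = 2*594*573 - 59328 = 680724 - 59328 = 621396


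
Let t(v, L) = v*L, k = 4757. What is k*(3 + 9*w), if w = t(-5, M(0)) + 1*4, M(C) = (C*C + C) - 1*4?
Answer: 1041783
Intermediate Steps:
M(C) = -4 + C + C² (M(C) = (C² + C) - 4 = (C + C²) - 4 = -4 + C + C²)
t(v, L) = L*v
w = 24 (w = (-4 + 0 + 0²)*(-5) + 1*4 = (-4 + 0 + 0)*(-5) + 4 = -4*(-5) + 4 = 20 + 4 = 24)
k*(3 + 9*w) = 4757*(3 + 9*24) = 4757*(3 + 216) = 4757*219 = 1041783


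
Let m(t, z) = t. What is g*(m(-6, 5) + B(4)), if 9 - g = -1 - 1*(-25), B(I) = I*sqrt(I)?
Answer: -30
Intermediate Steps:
B(I) = I**(3/2)
g = -15 (g = 9 - (-1 - 1*(-25)) = 9 - (-1 + 25) = 9 - 1*24 = 9 - 24 = -15)
g*(m(-6, 5) + B(4)) = -15*(-6 + 4**(3/2)) = -15*(-6 + 8) = -15*2 = -30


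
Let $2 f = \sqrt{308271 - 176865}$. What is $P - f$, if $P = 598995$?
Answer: $598995 - \frac{11 \sqrt{1086}}{2} \approx 5.9881 \cdot 10^{5}$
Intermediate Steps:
$f = \frac{11 \sqrt{1086}}{2}$ ($f = \frac{\sqrt{308271 - 176865}}{2} = \frac{\sqrt{131406}}{2} = \frac{11 \sqrt{1086}}{2} \approx 181.25$)
$P - f = 598995 - \frac{11 \sqrt{1086}}{2}$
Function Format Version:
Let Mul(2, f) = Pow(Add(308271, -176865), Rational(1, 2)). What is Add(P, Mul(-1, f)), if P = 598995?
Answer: Add(598995, Mul(Rational(-11, 2), Pow(1086, Rational(1, 2)))) ≈ 5.9881e+5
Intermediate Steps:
f = Mul(Rational(11, 2), Pow(1086, Rational(1, 2))) (f = Mul(Rational(1, 2), Pow(Add(308271, -176865), Rational(1, 2))) = Mul(Rational(1, 2), Pow(131406, Rational(1, 2))) = Mul(Rational(1, 2), Mul(11, Pow(1086, Rational(1, 2)))) = Mul(Rational(11, 2), Pow(1086, Rational(1, 2))) ≈ 181.25)
Add(P, Mul(-1, f)) = Add(598995, Mul(-1, Mul(Rational(11, 2), Pow(1086, Rational(1, 2))))) = Add(598995, Mul(Rational(-11, 2), Pow(1086, Rational(1, 2))))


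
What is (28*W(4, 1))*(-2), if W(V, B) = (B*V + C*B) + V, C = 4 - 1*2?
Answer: -560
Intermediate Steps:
C = 2 (C = 4 - 2 = 2)
W(V, B) = V + 2*B + B*V (W(V, B) = (B*V + 2*B) + V = (2*B + B*V) + V = V + 2*B + B*V)
(28*W(4, 1))*(-2) = (28*(4 + 2*1 + 1*4))*(-2) = (28*(4 + 2 + 4))*(-2) = (28*10)*(-2) = 280*(-2) = -560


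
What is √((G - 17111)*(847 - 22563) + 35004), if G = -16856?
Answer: 2*√184415594 ≈ 27160.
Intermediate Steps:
√((G - 17111)*(847 - 22563) + 35004) = √((-16856 - 17111)*(847 - 22563) + 35004) = √(-33967*(-21716) + 35004) = √(737627372 + 35004) = √737662376 = 2*√184415594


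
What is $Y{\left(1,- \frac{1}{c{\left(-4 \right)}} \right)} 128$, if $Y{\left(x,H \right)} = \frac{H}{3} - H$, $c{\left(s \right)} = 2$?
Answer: $\frac{128}{3} \approx 42.667$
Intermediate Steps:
$Y{\left(x,H \right)} = - \frac{2 H}{3}$ ($Y{\left(x,H \right)} = H \frac{1}{3} - H = \frac{H}{3} - H = - \frac{2 H}{3}$)
$Y{\left(1,- \frac{1}{c{\left(-4 \right)}} \right)} 128 = - \frac{2 \left(- \frac{1}{2}\right)}{3} \cdot 128 = - \frac{2 \left(\left(-1\right) \frac{1}{2}\right)}{3} \cdot 128 = \left(- \frac{2}{3}\right) \left(- \frac{1}{2}\right) 128 = \frac{1}{3} \cdot 128 = \frac{128}{3}$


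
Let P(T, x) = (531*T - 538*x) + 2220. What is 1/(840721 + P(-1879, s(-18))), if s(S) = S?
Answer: -1/145124 ≈ -6.8907e-6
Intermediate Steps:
P(T, x) = 2220 - 538*x + 531*T (P(T, x) = (-538*x + 531*T) + 2220 = 2220 - 538*x + 531*T)
1/(840721 + P(-1879, s(-18))) = 1/(840721 + (2220 - 538*(-18) + 531*(-1879))) = 1/(840721 + (2220 + 9684 - 997749)) = 1/(840721 - 985845) = 1/(-145124) = -1/145124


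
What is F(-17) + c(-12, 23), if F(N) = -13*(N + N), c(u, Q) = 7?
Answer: 449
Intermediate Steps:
F(N) = -26*N
F(-17) + c(-12, 23) = -26*(-17) + 7 = 442 + 7 = 449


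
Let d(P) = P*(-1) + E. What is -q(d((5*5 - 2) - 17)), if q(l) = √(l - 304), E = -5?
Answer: -3*I*√35 ≈ -17.748*I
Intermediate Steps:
d(P) = -5 - P (d(P) = P*(-1) - 5 = -P - 5 = -5 - P)
q(l) = √(-304 + l)
-q(d((5*5 - 2) - 17)) = -√(-304 + (-5 - ((5*5 - 2) - 17))) = -√(-304 + (-5 - ((25 - 2) - 17))) = -√(-304 + (-5 - (23 - 17))) = -√(-304 + (-5 - 1*6)) = -√(-304 + (-5 - 6)) = -√(-304 - 11) = -√(-315) = -3*I*√35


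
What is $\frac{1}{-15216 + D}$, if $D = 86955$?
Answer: $\frac{1}{71739} \approx 1.3939 \cdot 10^{-5}$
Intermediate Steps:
$\frac{1}{-15216 + D} = \frac{1}{-15216 + 86955} = \frac{1}{71739}$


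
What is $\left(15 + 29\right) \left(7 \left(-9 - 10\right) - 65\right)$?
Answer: $-8712$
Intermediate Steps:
$\left(15 + 29\right) \left(7 \left(-9 - 10\right) - 65\right) = 44 \left(7 \left(-19\right) - 65\right) = 44 \left(-133 - 65\right) = 44 \left(-198\right) = -8712$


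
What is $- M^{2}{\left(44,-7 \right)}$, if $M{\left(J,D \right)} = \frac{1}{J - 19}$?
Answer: $- \frac{1}{625} \approx -0.0016$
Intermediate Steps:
$M{\left(J,D \right)} = \frac{1}{-19 + J}$
$- M^{2}{\left(44,-7 \right)} = - \left(\frac{1}{-19 + 44}\right)^{2} = - \left(\frac{1}{25}\right)^{2} = - \frac{1}{625}$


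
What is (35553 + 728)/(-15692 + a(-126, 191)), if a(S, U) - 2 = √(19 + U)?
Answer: -18974963/8205863 - 36281*√210/246175890 ≈ -2.3145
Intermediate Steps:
a(S, U) = 2 + √(19 + U)
(35553 + 728)/(-15692 + a(-126, 191)) = (35553 + 728)/(-15692 + (2 + √(19 + 191))) = 36281/(-15692 + (2 + √210)) = 36281/(-15690 + √210)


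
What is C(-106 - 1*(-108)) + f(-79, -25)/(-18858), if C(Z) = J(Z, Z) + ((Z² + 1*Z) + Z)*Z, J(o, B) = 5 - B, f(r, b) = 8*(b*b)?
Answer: 176651/9429 ≈ 18.735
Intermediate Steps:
f(r, b) = 8*b²
C(Z) = 5 - Z + Z*(Z² + 2*Z) (C(Z) = (5 - Z) + ((Z² + 1*Z) + Z)*Z = (5 - Z) + ((Z² + Z) + Z)*Z = (5 - Z) + ((Z + Z²) + Z)*Z = (5 - Z) + (Z² + 2*Z)*Z = (5 - Z) + Z*(Z² + 2*Z) = 5 - Z + Z*(Z² + 2*Z))
C(-106 - 1*(-108)) + f(-79, -25)/(-18858) = (5 + (-106 - 1*(-108))³ - (-106 - 1*(-108)) + 2*(-106 - 1*(-108))²) + (8*(-25)²)/(-18858) = (5 + (-106 + 108)³ - (-106 + 108) + 2*(-106 + 108)²) + (8*625)*(-1/18858) = (5 + 2³ - 1*2 + 2*2²) + 5000*(-1/18858) = (5 + 8 - 2 + 2*4) - 2500/9429 = (5 + 8 - 2 + 8) - 2500/9429 = 19 - 2500/9429 = 176651/9429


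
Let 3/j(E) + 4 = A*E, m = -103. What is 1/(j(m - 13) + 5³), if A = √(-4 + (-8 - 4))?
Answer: 26913988/3364247009 - 1392*I/3364247009 ≈ 0.008 - 4.1376e-7*I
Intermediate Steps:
A = 4*I (A = √(-4 - 12) = √(-16) = 4*I ≈ 4.0*I)
j(E) = 3/(-4 + 4*I*E) (j(E) = 3/(-4 + (4*I)*E) = 3/(-4 + 4*I*E))
1/(j(m - 13) + 5³) = 1/(3/(4*(-1 + I*(-103 - 13))) + 5³) = 1/(3/(4*(-1 + I*(-116))) + 125) = 1/(3/(4*(-1 - 116*I)) + 125) = 1/(3*((-1 + 116*I)/13457)/4 + 125) = 1/(3*(-1 + 116*I)/53828 + 125) = 1/(125 + 3*(-1 + 116*I)/53828)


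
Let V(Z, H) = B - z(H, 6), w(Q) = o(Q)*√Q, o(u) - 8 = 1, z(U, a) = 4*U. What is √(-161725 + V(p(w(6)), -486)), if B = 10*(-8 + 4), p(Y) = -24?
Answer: I*√159821 ≈ 399.78*I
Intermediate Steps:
o(u) = 9 (o(u) = 8 + 1 = 9)
w(Q) = 9*√Q
B = -40 (B = 10*(-4) = -40)
V(Z, H) = -40 - 4*H
√(-161725 + V(p(w(6)), -486)) = √(-161725 + (-40 - 4*(-486))) = √(-161725 + (-40 + 1944)) = √(-161725 + 1904) = √(-159821) = I*√159821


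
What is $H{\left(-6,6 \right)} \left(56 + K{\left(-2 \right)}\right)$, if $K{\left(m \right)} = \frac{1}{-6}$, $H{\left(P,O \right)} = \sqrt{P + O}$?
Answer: $0$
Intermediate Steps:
$H{\left(P,O \right)} = \sqrt{O + P}$
$K{\left(m \right)} = - \frac{1}{6}$
$H{\left(-6,6 \right)} \left(56 + K{\left(-2 \right)}\right) = \sqrt{6 - 6} \left(56 - \frac{1}{6}\right) = \sqrt{0} \cdot \frac{335}{6} = 0 \cdot \frac{335}{6} = 0$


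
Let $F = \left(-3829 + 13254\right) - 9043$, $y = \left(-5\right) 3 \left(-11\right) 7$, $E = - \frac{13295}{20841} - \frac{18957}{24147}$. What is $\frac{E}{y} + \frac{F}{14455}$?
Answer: $\frac{672020353504}{26672962977045} \approx 0.025195$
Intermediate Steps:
$E = - \frac{79568578}{55916403}$ ($E = \left(-13295\right) \frac{1}{20841} - \frac{6319}{8049} = - \frac{13295}{20841} - \frac{6319}{8049} = - \frac{79568578}{55916403} \approx -1.423$)
$y = 1155$ ($y = \left(-15\right) \left(-11\right) 7 = 165 \cdot 7 = 1155$)
$F = 382$ ($F = 9425 - 9043 = 382$)
$\frac{E}{y} + \frac{F}{14455} = - \frac{79568578}{55916403 \cdot 1155} + \frac{382}{14455} = \left(- \frac{79568578}{55916403}\right) \frac{1}{1155} + 382 \cdot \frac{1}{14455} = - \frac{79568578}{64583445465} + \frac{382}{14455} = \frac{672020353504}{26672962977045}$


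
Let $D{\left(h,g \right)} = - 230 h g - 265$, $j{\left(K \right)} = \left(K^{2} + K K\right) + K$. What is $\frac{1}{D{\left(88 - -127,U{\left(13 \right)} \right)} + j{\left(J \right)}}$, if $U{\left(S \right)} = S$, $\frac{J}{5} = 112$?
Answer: $- \frac{1}{15355} \approx -6.5125 \cdot 10^{-5}$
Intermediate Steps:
$J = 560$ ($J = 5 \cdot 112 = 560$)
$j{\left(K \right)} = K + 2 K^{2}$ ($j{\left(K \right)} = \left(K^{2} + K^{2}\right) + K = 2 K^{2} + K = K + 2 K^{2}$)
$D{\left(h,g \right)} = -265 - 230 g h$ ($D{\left(h,g \right)} = - 230 g h - 265 = -265 - 230 g h$)
$\frac{1}{D{\left(88 - -127,U{\left(13 \right)} \right)} + j{\left(J \right)}} = \frac{1}{\left(-265 - 2990 \left(88 - -127\right)\right) + 560 \left(1 + 2 \cdot 560\right)} = \frac{1}{\left(-265 - 2990 \left(88 + 127\right)\right) + 560 \left(1 + 1120\right)} = \frac{1}{\left(-265 - 2990 \cdot 215\right) + 560 \cdot 1121} = \frac{1}{\left(-265 - 642850\right) + 627760} = \frac{1}{-643115 + 627760} = \frac{1}{-15355} = - \frac{1}{15355}$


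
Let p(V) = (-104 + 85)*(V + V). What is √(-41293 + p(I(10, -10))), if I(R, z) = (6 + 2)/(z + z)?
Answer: I*√1031945/5 ≈ 203.17*I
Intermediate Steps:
I(R, z) = 4/z (I(R, z) = 8/((2*z)) = 8*(1/(2*z)) = 4/z)
p(V) = -38*V
√(-41293 + p(I(10, -10))) = √(-41293 - 152/(-10)) = √(-41293 - 152*(-1)/10) = √(-41293 - 38*(-⅖)) = √(-41293 + 76/5) = √(-206389/5) = I*√1031945/5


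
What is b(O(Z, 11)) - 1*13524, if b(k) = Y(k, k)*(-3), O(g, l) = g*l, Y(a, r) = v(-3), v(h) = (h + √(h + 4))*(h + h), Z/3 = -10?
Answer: -13560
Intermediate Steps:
Z = -30 (Z = 3*(-10) = -30)
v(h) = 2*h*(h + √(4 + h)) (v(h) = (h + √(4 + h))*(2*h) = 2*h*(h + √(4 + h)))
Y(a, r) = 12 (Y(a, r) = 2*(-3)*(-3 + √(4 - 3)) = 2*(-3)*(-3 + √1) = 2*(-3)*(-3 + 1) = 2*(-3)*(-2) = 12)
b(k) = -36 (b(k) = 12*(-3) = -36)
b(O(Z, 11)) - 1*13524 = -36 - 1*13524 = -36 - 13524 = -13560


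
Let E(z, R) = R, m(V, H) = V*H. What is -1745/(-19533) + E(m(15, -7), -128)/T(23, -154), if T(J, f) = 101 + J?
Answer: -570961/605523 ≈ -0.94292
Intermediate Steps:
m(V, H) = H*V
-1745/(-19533) + E(m(15, -7), -128)/T(23, -154) = -1745/(-19533) - 128/(101 + 23) = -1745*(-1/19533) - 128/124 = 1745/19533 - 128*1/124 = 1745/19533 - 32/31 = -570961/605523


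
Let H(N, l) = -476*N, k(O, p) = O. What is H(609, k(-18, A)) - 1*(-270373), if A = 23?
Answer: -19511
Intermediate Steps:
H(609, k(-18, A)) - 1*(-270373) = -476*609 - 1*(-270373) = -289884 + 270373 = -19511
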